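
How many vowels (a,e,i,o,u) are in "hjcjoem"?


Input: hjcjoem
Checking each character:
  'h' at position 0: consonant
  'j' at position 1: consonant
  'c' at position 2: consonant
  'j' at position 3: consonant
  'o' at position 4: vowel (running total: 1)
  'e' at position 5: vowel (running total: 2)
  'm' at position 6: consonant
Total vowels: 2

2


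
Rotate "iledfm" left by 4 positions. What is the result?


Input: "iledfm", rotate left by 4
First 4 characters: "iled"
Remaining characters: "fm"
Concatenate remaining + first: "fm" + "iled" = "fmiled"

fmiled


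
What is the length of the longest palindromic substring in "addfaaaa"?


Input: "addfaaaa"
Checking substrings for palindromes:
  [4:8] "aaaa" (len 4) => palindrome
  [4:7] "aaa" (len 3) => palindrome
  [5:8] "aaa" (len 3) => palindrome
  [1:3] "dd" (len 2) => palindrome
  [4:6] "aa" (len 2) => palindrome
  [5:7] "aa" (len 2) => palindrome
Longest palindromic substring: "aaaa" with length 4

4


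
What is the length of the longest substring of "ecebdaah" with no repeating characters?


Input: "ecebdaah"
Sliding window (track last position of each char):
  Position 0 ('e'): window [0,0] length 1 -- new best
  Position 1 ('c'): window [0,1] length 2 -- new best
  Position 2 ('e'): repeat (last at 0), move window start to 1
  Position 2 ('e'): window [1,2] length 2
  Position 3 ('b'): window [1,3] length 3 -- new best
  Position 4 ('d'): window [1,4] length 4 -- new best
  Position 5 ('a'): window [1,5] length 5 -- new best
  Position 6 ('a'): repeat (last at 5), move window start to 6
  Position 6 ('a'): window [6,6] length 1
  Position 7 ('h'): window [6,7] length 2
Longest substring with no repeats: "cebda" with length 5

5


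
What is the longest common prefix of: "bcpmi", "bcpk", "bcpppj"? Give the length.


Words: bcpmi, bcpk, bcpppj
  Position 0: all 'b' => match
  Position 1: all 'c' => match
  Position 2: all 'p' => match
  Position 3: ('m', 'k', 'p') => mismatch, stop
LCP = "bcp" (length 3)

3


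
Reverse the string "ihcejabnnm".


Input: ihcejabnnm
Reading characters right to left:
  Position 9: 'm'
  Position 8: 'n'
  Position 7: 'n'
  Position 6: 'b'
  Position 5: 'a'
  Position 4: 'j'
  Position 3: 'e'
  Position 2: 'c'
  Position 1: 'h'
  Position 0: 'i'
Reversed: mnnbajechi

mnnbajechi


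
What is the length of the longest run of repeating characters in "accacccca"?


Input: "accacccca"
Scanning for longest run:
  Position 1 ('c'): new char, reset run to 1
  Position 2 ('c'): continues run of 'c', length=2
  Position 3 ('a'): new char, reset run to 1
  Position 4 ('c'): new char, reset run to 1
  Position 5 ('c'): continues run of 'c', length=2
  Position 6 ('c'): continues run of 'c', length=3
  Position 7 ('c'): continues run of 'c', length=4
  Position 8 ('a'): new char, reset run to 1
Longest run: 'c' with length 4

4


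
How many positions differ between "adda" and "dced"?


Comparing "adda" and "dced" position by position:
  Position 0: 'a' vs 'd' => DIFFER
  Position 1: 'd' vs 'c' => DIFFER
  Position 2: 'd' vs 'e' => DIFFER
  Position 3: 'a' vs 'd' => DIFFER
Positions that differ: 4

4


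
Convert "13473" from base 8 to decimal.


Input: "13473" in base 8
Positional expansion:
  Digit '1' (value 1) x 8^4 = 4096
  Digit '3' (value 3) x 8^3 = 1536
  Digit '4' (value 4) x 8^2 = 256
  Digit '7' (value 7) x 8^1 = 56
  Digit '3' (value 3) x 8^0 = 3
Sum = 5947

5947


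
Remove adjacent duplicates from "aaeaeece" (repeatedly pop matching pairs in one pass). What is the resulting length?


Input: aaeaeece
Stack-based adjacent duplicate removal:
  Read 'a': push. Stack: a
  Read 'a': matches stack top 'a' => pop. Stack: (empty)
  Read 'e': push. Stack: e
  Read 'a': push. Stack: ea
  Read 'e': push. Stack: eae
  Read 'e': matches stack top 'e' => pop. Stack: ea
  Read 'c': push. Stack: eac
  Read 'e': push. Stack: eace
Final stack: "eace" (length 4)

4


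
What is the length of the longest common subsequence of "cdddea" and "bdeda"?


LCS of "cdddea" and "bdeda"
DP table:
           b    d    e    d    a
      0    0    0    0    0    0
  c   0    0    0    0    0    0
  d   0    0    1    1    1    1
  d   0    0    1    1    2    2
  d   0    0    1    1    2    2
  e   0    0    1    2    2    2
  a   0    0    1    2    2    3
LCS length = dp[6][5] = 3

3


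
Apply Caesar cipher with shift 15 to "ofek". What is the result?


Caesar cipher: shift "ofek" by 15
  'o' (pos 14) + 15 = pos 3 = 'd'
  'f' (pos 5) + 15 = pos 20 = 'u'
  'e' (pos 4) + 15 = pos 19 = 't'
  'k' (pos 10) + 15 = pos 25 = 'z'
Result: dutz

dutz


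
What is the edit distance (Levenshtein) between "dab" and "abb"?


Computing edit distance: "dab" -> "abb"
DP table:
           a    b    b
      0    1    2    3
  d   1    1    2    3
  a   2    1    2    3
  b   3    2    1    2
Edit distance = dp[3][3] = 2

2


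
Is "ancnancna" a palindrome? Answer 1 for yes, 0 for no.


Input: ancnancna
Reversed: ancnancna
  Compare pos 0 ('a') with pos 8 ('a'): match
  Compare pos 1 ('n') with pos 7 ('n'): match
  Compare pos 2 ('c') with pos 6 ('c'): match
  Compare pos 3 ('n') with pos 5 ('n'): match
Result: palindrome

1


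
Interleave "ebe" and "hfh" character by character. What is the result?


Interleaving "ebe" and "hfh":
  Position 0: 'e' from first, 'h' from second => "eh"
  Position 1: 'b' from first, 'f' from second => "bf"
  Position 2: 'e' from first, 'h' from second => "eh"
Result: ehbfeh

ehbfeh


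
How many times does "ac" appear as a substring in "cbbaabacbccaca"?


Searching for "ac" in "cbbaabacbccaca"
Scanning each position:
  Position 0: "cb" => no
  Position 1: "bb" => no
  Position 2: "ba" => no
  Position 3: "aa" => no
  Position 4: "ab" => no
  Position 5: "ba" => no
  Position 6: "ac" => MATCH
  Position 7: "cb" => no
  Position 8: "bc" => no
  Position 9: "cc" => no
  Position 10: "ca" => no
  Position 11: "ac" => MATCH
  Position 12: "ca" => no
Total occurrences: 2

2


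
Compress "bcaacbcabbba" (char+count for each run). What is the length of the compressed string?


Input: bcaacbcabbba
Runs:
  'b' x 1 => "b1"
  'c' x 1 => "c1"
  'a' x 2 => "a2"
  'c' x 1 => "c1"
  'b' x 1 => "b1"
  'c' x 1 => "c1"
  'a' x 1 => "a1"
  'b' x 3 => "b3"
  'a' x 1 => "a1"
Compressed: "b1c1a2c1b1c1a1b3a1"
Compressed length: 18

18


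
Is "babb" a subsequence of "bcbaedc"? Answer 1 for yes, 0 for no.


Check if "babb" is a subsequence of "bcbaedc"
Greedy scan:
  Position 0 ('b'): matches sub[0] = 'b'
  Position 1 ('c'): no match needed
  Position 2 ('b'): no match needed
  Position 3 ('a'): matches sub[1] = 'a'
  Position 4 ('e'): no match needed
  Position 5 ('d'): no match needed
  Position 6 ('c'): no match needed
Only matched 2/4 characters => not a subsequence

0


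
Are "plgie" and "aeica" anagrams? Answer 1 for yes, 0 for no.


Strings: "plgie", "aeica"
Sorted first:  egilp
Sorted second: aacei
Differ at position 0: 'e' vs 'a' => not anagrams

0


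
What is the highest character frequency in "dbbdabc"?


Input: dbbdabc
Character counts:
  'a': 1
  'b': 3
  'c': 1
  'd': 2
Maximum frequency: 3

3


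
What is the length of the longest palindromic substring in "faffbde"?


Input: "faffbde"
Checking substrings for palindromes:
  [0:3] "faf" (len 3) => palindrome
  [2:4] "ff" (len 2) => palindrome
Longest palindromic substring: "faf" with length 3

3


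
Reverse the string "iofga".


Input: iofga
Reading characters right to left:
  Position 4: 'a'
  Position 3: 'g'
  Position 2: 'f'
  Position 1: 'o'
  Position 0: 'i'
Reversed: agfoi

agfoi


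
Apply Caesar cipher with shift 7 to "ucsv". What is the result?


Caesar cipher: shift "ucsv" by 7
  'u' (pos 20) + 7 = pos 1 = 'b'
  'c' (pos 2) + 7 = pos 9 = 'j'
  's' (pos 18) + 7 = pos 25 = 'z'
  'v' (pos 21) + 7 = pos 2 = 'c'
Result: bjzc

bjzc


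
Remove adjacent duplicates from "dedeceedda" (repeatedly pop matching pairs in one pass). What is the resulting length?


Input: dedeceedda
Stack-based adjacent duplicate removal:
  Read 'd': push. Stack: d
  Read 'e': push. Stack: de
  Read 'd': push. Stack: ded
  Read 'e': push. Stack: dede
  Read 'c': push. Stack: dedec
  Read 'e': push. Stack: dedece
  Read 'e': matches stack top 'e' => pop. Stack: dedec
  Read 'd': push. Stack: dedecd
  Read 'd': matches stack top 'd' => pop. Stack: dedec
  Read 'a': push. Stack: dedeca
Final stack: "dedeca" (length 6)

6


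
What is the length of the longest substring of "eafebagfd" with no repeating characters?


Input: "eafebagfd"
Sliding window (track last position of each char):
  Position 0 ('e'): window [0,0] length 1 -- new best
  Position 1 ('a'): window [0,1] length 2 -- new best
  Position 2 ('f'): window [0,2] length 3 -- new best
  Position 3 ('e'): repeat (last at 0), move window start to 1
  Position 3 ('e'): window [1,3] length 3
  Position 4 ('b'): window [1,4] length 4 -- new best
  Position 5 ('a'): repeat (last at 1), move window start to 2
  Position 5 ('a'): window [2,5] length 4
  Position 6 ('g'): window [2,6] length 5 -- new best
  Position 7 ('f'): repeat (last at 2), move window start to 3
  Position 7 ('f'): window [3,7] length 5
  Position 8 ('d'): window [3,8] length 6 -- new best
Longest substring with no repeats: "ebagfd" with length 6

6


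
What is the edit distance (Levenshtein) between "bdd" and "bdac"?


Computing edit distance: "bdd" -> "bdac"
DP table:
           b    d    a    c
      0    1    2    3    4
  b   1    0    1    2    3
  d   2    1    0    1    2
  d   3    2    1    1    2
Edit distance = dp[3][4] = 2

2


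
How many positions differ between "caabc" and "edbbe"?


Comparing "caabc" and "edbbe" position by position:
  Position 0: 'c' vs 'e' => DIFFER
  Position 1: 'a' vs 'd' => DIFFER
  Position 2: 'a' vs 'b' => DIFFER
  Position 3: 'b' vs 'b' => same
  Position 4: 'c' vs 'e' => DIFFER
Positions that differ: 4

4


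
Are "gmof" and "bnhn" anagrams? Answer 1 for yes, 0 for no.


Strings: "gmof", "bnhn"
Sorted first:  fgmo
Sorted second: bhnn
Differ at position 0: 'f' vs 'b' => not anagrams

0


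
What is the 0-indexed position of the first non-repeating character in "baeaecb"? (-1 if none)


Input: baeaecb
Character frequencies:
  'a': 2
  'b': 2
  'c': 1
  'e': 2
Scanning left to right for freq == 1:
  Position 0 ('b'): freq=2, skip
  Position 1 ('a'): freq=2, skip
  Position 2 ('e'): freq=2, skip
  Position 3 ('a'): freq=2, skip
  Position 4 ('e'): freq=2, skip
  Position 5 ('c'): unique! => answer = 5

5


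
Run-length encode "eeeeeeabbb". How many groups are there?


Input: eeeeeeabbb
Scanning for consecutive runs:
  Group 1: 'e' x 6 (positions 0-5)
  Group 2: 'a' x 1 (positions 6-6)
  Group 3: 'b' x 3 (positions 7-9)
Total groups: 3

3


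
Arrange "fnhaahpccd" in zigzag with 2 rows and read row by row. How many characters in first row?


Zigzag "fnhaahpccd" into 2 rows:
Placing characters:
  'f' => row 0
  'n' => row 1
  'h' => row 0
  'a' => row 1
  'a' => row 0
  'h' => row 1
  'p' => row 0
  'c' => row 1
  'c' => row 0
  'd' => row 1
Rows:
  Row 0: "fhapc"
  Row 1: "nahcd"
First row length: 5

5


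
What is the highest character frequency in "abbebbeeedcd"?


Input: abbebbeeedcd
Character counts:
  'a': 1
  'b': 4
  'c': 1
  'd': 2
  'e': 4
Maximum frequency: 4

4


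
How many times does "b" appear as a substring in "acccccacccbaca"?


Searching for "b" in "acccccacccbaca"
Scanning each position:
  Position 0: "a" => no
  Position 1: "c" => no
  Position 2: "c" => no
  Position 3: "c" => no
  Position 4: "c" => no
  Position 5: "c" => no
  Position 6: "a" => no
  Position 7: "c" => no
  Position 8: "c" => no
  Position 9: "c" => no
  Position 10: "b" => MATCH
  Position 11: "a" => no
  Position 12: "c" => no
  Position 13: "a" => no
Total occurrences: 1

1


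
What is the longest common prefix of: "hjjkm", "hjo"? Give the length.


Words: hjjkm, hjo
  Position 0: all 'h' => match
  Position 1: all 'j' => match
  Position 2: ('j', 'o') => mismatch, stop
LCP = "hj" (length 2)

2


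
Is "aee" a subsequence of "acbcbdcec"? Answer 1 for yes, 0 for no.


Check if "aee" is a subsequence of "acbcbdcec"
Greedy scan:
  Position 0 ('a'): matches sub[0] = 'a'
  Position 1 ('c'): no match needed
  Position 2 ('b'): no match needed
  Position 3 ('c'): no match needed
  Position 4 ('b'): no match needed
  Position 5 ('d'): no match needed
  Position 6 ('c'): no match needed
  Position 7 ('e'): matches sub[1] = 'e'
  Position 8 ('c'): no match needed
Only matched 2/3 characters => not a subsequence

0


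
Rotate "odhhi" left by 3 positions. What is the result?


Input: "odhhi", rotate left by 3
First 3 characters: "odh"
Remaining characters: "hi"
Concatenate remaining + first: "hi" + "odh" = "hiodh"

hiodh


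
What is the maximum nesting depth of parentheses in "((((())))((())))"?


Input: "((((())))((())))"
Tracking depth:
  Position 0 '(': depth becomes 1
  Position 1 '(': depth becomes 2
  Position 2 '(': depth becomes 3
  Position 3 '(': depth becomes 4
  Position 4 '(': depth becomes 5
  Position 5 ')': depth becomes 4
  Position 6 ')': depth becomes 3
  Position 7 ')': depth becomes 2
  Position 8 ')': depth becomes 1
  Position 9 '(': depth becomes 2
  Position 10 '(': depth becomes 3
  Position 11 '(': depth becomes 4
  Position 12 ')': depth becomes 3
  Position 13 ')': depth becomes 2
  Position 14 ')': depth becomes 1
  Position 15 ')': depth becomes 0
Maximum depth reached: 5

5


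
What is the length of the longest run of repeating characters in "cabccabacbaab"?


Input: "cabccabacbaab"
Scanning for longest run:
  Position 1 ('a'): new char, reset run to 1
  Position 2 ('b'): new char, reset run to 1
  Position 3 ('c'): new char, reset run to 1
  Position 4 ('c'): continues run of 'c', length=2
  Position 5 ('a'): new char, reset run to 1
  Position 6 ('b'): new char, reset run to 1
  Position 7 ('a'): new char, reset run to 1
  Position 8 ('c'): new char, reset run to 1
  Position 9 ('b'): new char, reset run to 1
  Position 10 ('a'): new char, reset run to 1
  Position 11 ('a'): continues run of 'a', length=2
  Position 12 ('b'): new char, reset run to 1
Longest run: 'c' with length 2

2


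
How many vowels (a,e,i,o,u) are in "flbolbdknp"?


Input: flbolbdknp
Checking each character:
  'f' at position 0: consonant
  'l' at position 1: consonant
  'b' at position 2: consonant
  'o' at position 3: vowel (running total: 1)
  'l' at position 4: consonant
  'b' at position 5: consonant
  'd' at position 6: consonant
  'k' at position 7: consonant
  'n' at position 8: consonant
  'p' at position 9: consonant
Total vowels: 1

1


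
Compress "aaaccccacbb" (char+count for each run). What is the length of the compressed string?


Input: aaaccccacbb
Runs:
  'a' x 3 => "a3"
  'c' x 4 => "c4"
  'a' x 1 => "a1"
  'c' x 1 => "c1"
  'b' x 2 => "b2"
Compressed: "a3c4a1c1b2"
Compressed length: 10

10


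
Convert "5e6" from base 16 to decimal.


Input: "5e6" in base 16
Positional expansion:
  Digit '5' (value 5) x 16^2 = 1280
  Digit 'e' (value 14) x 16^1 = 224
  Digit '6' (value 6) x 16^0 = 6
Sum = 1510

1510


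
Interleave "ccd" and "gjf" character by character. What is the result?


Interleaving "ccd" and "gjf":
  Position 0: 'c' from first, 'g' from second => "cg"
  Position 1: 'c' from first, 'j' from second => "cj"
  Position 2: 'd' from first, 'f' from second => "df"
Result: cgcjdf

cgcjdf


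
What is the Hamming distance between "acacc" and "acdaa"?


Comparing "acacc" and "acdaa" position by position:
  Position 0: 'a' vs 'a' => same
  Position 1: 'c' vs 'c' => same
  Position 2: 'a' vs 'd' => differ
  Position 3: 'c' vs 'a' => differ
  Position 4: 'c' vs 'a' => differ
Total differences (Hamming distance): 3

3


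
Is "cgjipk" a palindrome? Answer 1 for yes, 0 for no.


Input: cgjipk
Reversed: kpijgc
  Compare pos 0 ('c') with pos 5 ('k'): MISMATCH
  Compare pos 1 ('g') with pos 4 ('p'): MISMATCH
  Compare pos 2 ('j') with pos 3 ('i'): MISMATCH
Result: not a palindrome

0


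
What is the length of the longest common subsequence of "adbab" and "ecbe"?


LCS of "adbab" and "ecbe"
DP table:
           e    c    b    e
      0    0    0    0    0
  a   0    0    0    0    0
  d   0    0    0    0    0
  b   0    0    0    1    1
  a   0    0    0    1    1
  b   0    0    0    1    1
LCS length = dp[5][4] = 1

1


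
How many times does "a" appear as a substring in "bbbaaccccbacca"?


Searching for "a" in "bbbaaccccbacca"
Scanning each position:
  Position 0: "b" => no
  Position 1: "b" => no
  Position 2: "b" => no
  Position 3: "a" => MATCH
  Position 4: "a" => MATCH
  Position 5: "c" => no
  Position 6: "c" => no
  Position 7: "c" => no
  Position 8: "c" => no
  Position 9: "b" => no
  Position 10: "a" => MATCH
  Position 11: "c" => no
  Position 12: "c" => no
  Position 13: "a" => MATCH
Total occurrences: 4

4


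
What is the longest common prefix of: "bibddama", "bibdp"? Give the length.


Words: bibddama, bibdp
  Position 0: all 'b' => match
  Position 1: all 'i' => match
  Position 2: all 'b' => match
  Position 3: all 'd' => match
  Position 4: ('d', 'p') => mismatch, stop
LCP = "bibd" (length 4)

4


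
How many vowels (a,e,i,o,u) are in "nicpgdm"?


Input: nicpgdm
Checking each character:
  'n' at position 0: consonant
  'i' at position 1: vowel (running total: 1)
  'c' at position 2: consonant
  'p' at position 3: consonant
  'g' at position 4: consonant
  'd' at position 5: consonant
  'm' at position 6: consonant
Total vowels: 1

1


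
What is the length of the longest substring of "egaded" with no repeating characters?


Input: "egaded"
Sliding window (track last position of each char):
  Position 0 ('e'): window [0,0] length 1 -- new best
  Position 1 ('g'): window [0,1] length 2 -- new best
  Position 2 ('a'): window [0,2] length 3 -- new best
  Position 3 ('d'): window [0,3] length 4 -- new best
  Position 4 ('e'): repeat (last at 0), move window start to 1
  Position 4 ('e'): window [1,4] length 4
  Position 5 ('d'): repeat (last at 3), move window start to 4
  Position 5 ('d'): window [4,5] length 2
Longest substring with no repeats: "egad" with length 4

4


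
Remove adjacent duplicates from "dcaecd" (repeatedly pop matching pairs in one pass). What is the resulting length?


Input: dcaecd
Stack-based adjacent duplicate removal:
  Read 'd': push. Stack: d
  Read 'c': push. Stack: dc
  Read 'a': push. Stack: dca
  Read 'e': push. Stack: dcae
  Read 'c': push. Stack: dcaec
  Read 'd': push. Stack: dcaecd
Final stack: "dcaecd" (length 6)

6


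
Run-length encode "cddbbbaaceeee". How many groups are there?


Input: cddbbbaaceeee
Scanning for consecutive runs:
  Group 1: 'c' x 1 (positions 0-0)
  Group 2: 'd' x 2 (positions 1-2)
  Group 3: 'b' x 3 (positions 3-5)
  Group 4: 'a' x 2 (positions 6-7)
  Group 5: 'c' x 1 (positions 8-8)
  Group 6: 'e' x 4 (positions 9-12)
Total groups: 6

6


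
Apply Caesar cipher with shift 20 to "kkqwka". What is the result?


Caesar cipher: shift "kkqwka" by 20
  'k' (pos 10) + 20 = pos 4 = 'e'
  'k' (pos 10) + 20 = pos 4 = 'e'
  'q' (pos 16) + 20 = pos 10 = 'k'
  'w' (pos 22) + 20 = pos 16 = 'q'
  'k' (pos 10) + 20 = pos 4 = 'e'
  'a' (pos 0) + 20 = pos 20 = 'u'
Result: eekqeu

eekqeu


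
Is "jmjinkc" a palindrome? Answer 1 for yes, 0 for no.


Input: jmjinkc
Reversed: cknijmj
  Compare pos 0 ('j') with pos 6 ('c'): MISMATCH
  Compare pos 1 ('m') with pos 5 ('k'): MISMATCH
  Compare pos 2 ('j') with pos 4 ('n'): MISMATCH
Result: not a palindrome

0


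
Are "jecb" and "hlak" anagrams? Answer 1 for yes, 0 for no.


Strings: "jecb", "hlak"
Sorted first:  bcej
Sorted second: ahkl
Differ at position 0: 'b' vs 'a' => not anagrams

0


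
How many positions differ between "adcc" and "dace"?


Comparing "adcc" and "dace" position by position:
  Position 0: 'a' vs 'd' => DIFFER
  Position 1: 'd' vs 'a' => DIFFER
  Position 2: 'c' vs 'c' => same
  Position 3: 'c' vs 'e' => DIFFER
Positions that differ: 3

3


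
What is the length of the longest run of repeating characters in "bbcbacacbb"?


Input: "bbcbacacbb"
Scanning for longest run:
  Position 1 ('b'): continues run of 'b', length=2
  Position 2 ('c'): new char, reset run to 1
  Position 3 ('b'): new char, reset run to 1
  Position 4 ('a'): new char, reset run to 1
  Position 5 ('c'): new char, reset run to 1
  Position 6 ('a'): new char, reset run to 1
  Position 7 ('c'): new char, reset run to 1
  Position 8 ('b'): new char, reset run to 1
  Position 9 ('b'): continues run of 'b', length=2
Longest run: 'b' with length 2

2


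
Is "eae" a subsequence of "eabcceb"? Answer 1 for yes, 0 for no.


Check if "eae" is a subsequence of "eabcceb"
Greedy scan:
  Position 0 ('e'): matches sub[0] = 'e'
  Position 1 ('a'): matches sub[1] = 'a'
  Position 2 ('b'): no match needed
  Position 3 ('c'): no match needed
  Position 4 ('c'): no match needed
  Position 5 ('e'): matches sub[2] = 'e'
  Position 6 ('b'): no match needed
All 3 characters matched => is a subsequence

1


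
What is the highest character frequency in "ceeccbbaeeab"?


Input: ceeccbbaeeab
Character counts:
  'a': 2
  'b': 3
  'c': 3
  'e': 4
Maximum frequency: 4

4


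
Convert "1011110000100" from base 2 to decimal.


Input: "1011110000100" in base 2
Positional expansion:
  Digit '1' (value 1) x 2^12 = 4096
  Digit '0' (value 0) x 2^11 = 0
  Digit '1' (value 1) x 2^10 = 1024
  Digit '1' (value 1) x 2^9 = 512
  Digit '1' (value 1) x 2^8 = 256
  Digit '1' (value 1) x 2^7 = 128
  Digit '0' (value 0) x 2^6 = 0
  Digit '0' (value 0) x 2^5 = 0
  Digit '0' (value 0) x 2^4 = 0
  Digit '0' (value 0) x 2^3 = 0
  Digit '1' (value 1) x 2^2 = 4
  Digit '0' (value 0) x 2^1 = 0
  Digit '0' (value 0) x 2^0 = 0
Sum = 6020

6020


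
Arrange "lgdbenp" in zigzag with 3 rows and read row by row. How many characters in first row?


Zigzag "lgdbenp" into 3 rows:
Placing characters:
  'l' => row 0
  'g' => row 1
  'd' => row 2
  'b' => row 1
  'e' => row 0
  'n' => row 1
  'p' => row 2
Rows:
  Row 0: "le"
  Row 1: "gbn"
  Row 2: "dp"
First row length: 2

2


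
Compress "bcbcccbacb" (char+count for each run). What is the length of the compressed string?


Input: bcbcccbacb
Runs:
  'b' x 1 => "b1"
  'c' x 1 => "c1"
  'b' x 1 => "b1"
  'c' x 3 => "c3"
  'b' x 1 => "b1"
  'a' x 1 => "a1"
  'c' x 1 => "c1"
  'b' x 1 => "b1"
Compressed: "b1c1b1c3b1a1c1b1"
Compressed length: 16

16


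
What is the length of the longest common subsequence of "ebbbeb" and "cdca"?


LCS of "ebbbeb" and "cdca"
DP table:
           c    d    c    a
      0    0    0    0    0
  e   0    0    0    0    0
  b   0    0    0    0    0
  b   0    0    0    0    0
  b   0    0    0    0    0
  e   0    0    0    0    0
  b   0    0    0    0    0
LCS length = dp[6][4] = 0

0


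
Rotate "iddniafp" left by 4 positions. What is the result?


Input: "iddniafp", rotate left by 4
First 4 characters: "iddn"
Remaining characters: "iafp"
Concatenate remaining + first: "iafp" + "iddn" = "iafpiddn"

iafpiddn


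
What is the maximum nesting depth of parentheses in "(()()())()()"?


Input: "(()()())()()"
Tracking depth:
  Position 0 '(': depth becomes 1
  Position 1 '(': depth becomes 2
  Position 2 ')': depth becomes 1
  Position 3 '(': depth becomes 2
  Position 4 ')': depth becomes 1
  Position 5 '(': depth becomes 2
  Position 6 ')': depth becomes 1
  Position 7 ')': depth becomes 0
  Position 8 '(': depth becomes 1
  Position 9 ')': depth becomes 0
  Position 10 '(': depth becomes 1
  Position 11 ')': depth becomes 0
Maximum depth reached: 2

2


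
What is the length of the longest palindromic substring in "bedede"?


Input: "bedede"
Checking substrings for palindromes:
  [1:6] "edede" (len 5) => palindrome
  [1:4] "ede" (len 3) => palindrome
  [2:5] "ded" (len 3) => palindrome
  [3:6] "ede" (len 3) => palindrome
Longest palindromic substring: "edede" with length 5

5


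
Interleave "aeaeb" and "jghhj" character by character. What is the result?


Interleaving "aeaeb" and "jghhj":
  Position 0: 'a' from first, 'j' from second => "aj"
  Position 1: 'e' from first, 'g' from second => "eg"
  Position 2: 'a' from first, 'h' from second => "ah"
  Position 3: 'e' from first, 'h' from second => "eh"
  Position 4: 'b' from first, 'j' from second => "bj"
Result: ajegahehbj

ajegahehbj


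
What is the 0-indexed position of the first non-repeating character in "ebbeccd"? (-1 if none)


Input: ebbeccd
Character frequencies:
  'b': 2
  'c': 2
  'd': 1
  'e': 2
Scanning left to right for freq == 1:
  Position 0 ('e'): freq=2, skip
  Position 1 ('b'): freq=2, skip
  Position 2 ('b'): freq=2, skip
  Position 3 ('e'): freq=2, skip
  Position 4 ('c'): freq=2, skip
  Position 5 ('c'): freq=2, skip
  Position 6 ('d'): unique! => answer = 6

6


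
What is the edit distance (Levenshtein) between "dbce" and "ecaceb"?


Computing edit distance: "dbce" -> "ecaceb"
DP table:
           e    c    a    c    e    b
      0    1    2    3    4    5    6
  d   1    1    2    3    4    5    6
  b   2    2    2    3    4    5    5
  c   3    3    2    3    3    4    5
  e   4    3    3    3    4    3    4
Edit distance = dp[4][6] = 4

4


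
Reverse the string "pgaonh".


Input: pgaonh
Reading characters right to left:
  Position 5: 'h'
  Position 4: 'n'
  Position 3: 'o'
  Position 2: 'a'
  Position 1: 'g'
  Position 0: 'p'
Reversed: hnoagp

hnoagp


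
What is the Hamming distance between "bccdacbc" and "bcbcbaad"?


Comparing "bccdacbc" and "bcbcbaad" position by position:
  Position 0: 'b' vs 'b' => same
  Position 1: 'c' vs 'c' => same
  Position 2: 'c' vs 'b' => differ
  Position 3: 'd' vs 'c' => differ
  Position 4: 'a' vs 'b' => differ
  Position 5: 'c' vs 'a' => differ
  Position 6: 'b' vs 'a' => differ
  Position 7: 'c' vs 'd' => differ
Total differences (Hamming distance): 6

6


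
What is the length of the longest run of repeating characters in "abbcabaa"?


Input: "abbcabaa"
Scanning for longest run:
  Position 1 ('b'): new char, reset run to 1
  Position 2 ('b'): continues run of 'b', length=2
  Position 3 ('c'): new char, reset run to 1
  Position 4 ('a'): new char, reset run to 1
  Position 5 ('b'): new char, reset run to 1
  Position 6 ('a'): new char, reset run to 1
  Position 7 ('a'): continues run of 'a', length=2
Longest run: 'b' with length 2

2


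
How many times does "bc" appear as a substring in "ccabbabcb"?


Searching for "bc" in "ccabbabcb"
Scanning each position:
  Position 0: "cc" => no
  Position 1: "ca" => no
  Position 2: "ab" => no
  Position 3: "bb" => no
  Position 4: "ba" => no
  Position 5: "ab" => no
  Position 6: "bc" => MATCH
  Position 7: "cb" => no
Total occurrences: 1

1


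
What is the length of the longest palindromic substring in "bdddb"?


Input: "bdddb"
Checking substrings for palindromes:
  [0:5] "bdddb" (len 5) => palindrome
  [1:4] "ddd" (len 3) => palindrome
  [1:3] "dd" (len 2) => palindrome
  [2:4] "dd" (len 2) => palindrome
Longest palindromic substring: "bdddb" with length 5

5


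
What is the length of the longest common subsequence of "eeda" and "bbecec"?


LCS of "eeda" and "bbecec"
DP table:
           b    b    e    c    e    c
      0    0    0    0    0    0    0
  e   0    0    0    1    1    1    1
  e   0    0    0    1    1    2    2
  d   0    0    0    1    1    2    2
  a   0    0    0    1    1    2    2
LCS length = dp[4][6] = 2

2


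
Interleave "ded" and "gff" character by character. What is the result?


Interleaving "ded" and "gff":
  Position 0: 'd' from first, 'g' from second => "dg"
  Position 1: 'e' from first, 'f' from second => "ef"
  Position 2: 'd' from first, 'f' from second => "df"
Result: dgefdf

dgefdf


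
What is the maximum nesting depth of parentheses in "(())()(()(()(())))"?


Input: "(())()(()(()(())))"
Tracking depth:
  Position 0 '(': depth becomes 1
  Position 1 '(': depth becomes 2
  Position 2 ')': depth becomes 1
  Position 3 ')': depth becomes 0
  Position 4 '(': depth becomes 1
  Position 5 ')': depth becomes 0
  Position 6 '(': depth becomes 1
  Position 7 '(': depth becomes 2
  Position 8 ')': depth becomes 1
  Position 9 '(': depth becomes 2
  Position 10 '(': depth becomes 3
  Position 11 ')': depth becomes 2
  Position 12 '(': depth becomes 3
  Position 13 '(': depth becomes 4
  Position 14 ')': depth becomes 3
  Position 15 ')': depth becomes 2
  Position 16 ')': depth becomes 1
  Position 17 ')': depth becomes 0
Maximum depth reached: 4

4


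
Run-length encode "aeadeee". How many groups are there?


Input: aeadeee
Scanning for consecutive runs:
  Group 1: 'a' x 1 (positions 0-0)
  Group 2: 'e' x 1 (positions 1-1)
  Group 3: 'a' x 1 (positions 2-2)
  Group 4: 'd' x 1 (positions 3-3)
  Group 5: 'e' x 3 (positions 4-6)
Total groups: 5

5


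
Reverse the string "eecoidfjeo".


Input: eecoidfjeo
Reading characters right to left:
  Position 9: 'o'
  Position 8: 'e'
  Position 7: 'j'
  Position 6: 'f'
  Position 5: 'd'
  Position 4: 'i'
  Position 3: 'o'
  Position 2: 'c'
  Position 1: 'e'
  Position 0: 'e'
Reversed: oejfdiocee

oejfdiocee


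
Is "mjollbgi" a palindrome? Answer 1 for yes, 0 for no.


Input: mjollbgi
Reversed: igbllojm
  Compare pos 0 ('m') with pos 7 ('i'): MISMATCH
  Compare pos 1 ('j') with pos 6 ('g'): MISMATCH
  Compare pos 2 ('o') with pos 5 ('b'): MISMATCH
  Compare pos 3 ('l') with pos 4 ('l'): match
Result: not a palindrome

0


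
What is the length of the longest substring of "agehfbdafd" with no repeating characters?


Input: "agehfbdafd"
Sliding window (track last position of each char):
  Position 0 ('a'): window [0,0] length 1 -- new best
  Position 1 ('g'): window [0,1] length 2 -- new best
  Position 2 ('e'): window [0,2] length 3 -- new best
  Position 3 ('h'): window [0,3] length 4 -- new best
  Position 4 ('f'): window [0,4] length 5 -- new best
  Position 5 ('b'): window [0,5] length 6 -- new best
  Position 6 ('d'): window [0,6] length 7 -- new best
  Position 7 ('a'): repeat (last at 0), move window start to 1
  Position 7 ('a'): window [1,7] length 7
  Position 8 ('f'): repeat (last at 4), move window start to 5
  Position 8 ('f'): window [5,8] length 4
  Position 9 ('d'): repeat (last at 6), move window start to 7
  Position 9 ('d'): window [7,9] length 3
Longest substring with no repeats: "agehfbd" with length 7

7


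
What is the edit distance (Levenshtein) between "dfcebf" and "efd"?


Computing edit distance: "dfcebf" -> "efd"
DP table:
           e    f    d
      0    1    2    3
  d   1    1    2    2
  f   2    2    1    2
  c   3    3    2    2
  e   4    3    3    3
  b   5    4    4    4
  f   6    5    4    5
Edit distance = dp[6][3] = 5

5


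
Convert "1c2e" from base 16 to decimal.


Input: "1c2e" in base 16
Positional expansion:
  Digit '1' (value 1) x 16^3 = 4096
  Digit 'c' (value 12) x 16^2 = 3072
  Digit '2' (value 2) x 16^1 = 32
  Digit 'e' (value 14) x 16^0 = 14
Sum = 7214

7214


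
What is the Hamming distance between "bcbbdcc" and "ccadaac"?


Comparing "bcbbdcc" and "ccadaac" position by position:
  Position 0: 'b' vs 'c' => differ
  Position 1: 'c' vs 'c' => same
  Position 2: 'b' vs 'a' => differ
  Position 3: 'b' vs 'd' => differ
  Position 4: 'd' vs 'a' => differ
  Position 5: 'c' vs 'a' => differ
  Position 6: 'c' vs 'c' => same
Total differences (Hamming distance): 5

5


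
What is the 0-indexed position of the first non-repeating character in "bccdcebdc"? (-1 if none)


Input: bccdcebdc
Character frequencies:
  'b': 2
  'c': 4
  'd': 2
  'e': 1
Scanning left to right for freq == 1:
  Position 0 ('b'): freq=2, skip
  Position 1 ('c'): freq=4, skip
  Position 2 ('c'): freq=4, skip
  Position 3 ('d'): freq=2, skip
  Position 4 ('c'): freq=4, skip
  Position 5 ('e'): unique! => answer = 5

5


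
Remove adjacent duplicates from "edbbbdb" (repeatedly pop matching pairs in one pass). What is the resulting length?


Input: edbbbdb
Stack-based adjacent duplicate removal:
  Read 'e': push. Stack: e
  Read 'd': push. Stack: ed
  Read 'b': push. Stack: edb
  Read 'b': matches stack top 'b' => pop. Stack: ed
  Read 'b': push. Stack: edb
  Read 'd': push. Stack: edbd
  Read 'b': push. Stack: edbdb
Final stack: "edbdb" (length 5)

5


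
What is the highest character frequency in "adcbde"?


Input: adcbde
Character counts:
  'a': 1
  'b': 1
  'c': 1
  'd': 2
  'e': 1
Maximum frequency: 2

2


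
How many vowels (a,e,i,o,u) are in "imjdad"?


Input: imjdad
Checking each character:
  'i' at position 0: vowel (running total: 1)
  'm' at position 1: consonant
  'j' at position 2: consonant
  'd' at position 3: consonant
  'a' at position 4: vowel (running total: 2)
  'd' at position 5: consonant
Total vowels: 2

2


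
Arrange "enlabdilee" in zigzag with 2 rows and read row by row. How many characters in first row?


Zigzag "enlabdilee" into 2 rows:
Placing characters:
  'e' => row 0
  'n' => row 1
  'l' => row 0
  'a' => row 1
  'b' => row 0
  'd' => row 1
  'i' => row 0
  'l' => row 1
  'e' => row 0
  'e' => row 1
Rows:
  Row 0: "elbie"
  Row 1: "nadle"
First row length: 5

5


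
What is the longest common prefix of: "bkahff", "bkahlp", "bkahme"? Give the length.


Words: bkahff, bkahlp, bkahme
  Position 0: all 'b' => match
  Position 1: all 'k' => match
  Position 2: all 'a' => match
  Position 3: all 'h' => match
  Position 4: ('f', 'l', 'm') => mismatch, stop
LCP = "bkah" (length 4)

4


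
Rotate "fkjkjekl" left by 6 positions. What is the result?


Input: "fkjkjekl", rotate left by 6
First 6 characters: "fkjkje"
Remaining characters: "kl"
Concatenate remaining + first: "kl" + "fkjkje" = "klfkjkje"

klfkjkje


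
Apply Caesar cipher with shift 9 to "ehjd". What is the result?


Caesar cipher: shift "ehjd" by 9
  'e' (pos 4) + 9 = pos 13 = 'n'
  'h' (pos 7) + 9 = pos 16 = 'q'
  'j' (pos 9) + 9 = pos 18 = 's'
  'd' (pos 3) + 9 = pos 12 = 'm'
Result: nqsm

nqsm


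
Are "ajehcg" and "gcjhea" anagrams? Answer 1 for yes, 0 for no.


Strings: "ajehcg", "gcjhea"
Sorted first:  aceghj
Sorted second: aceghj
Sorted forms match => anagrams

1


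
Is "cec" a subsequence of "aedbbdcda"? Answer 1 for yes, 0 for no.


Check if "cec" is a subsequence of "aedbbdcda"
Greedy scan:
  Position 0 ('a'): no match needed
  Position 1 ('e'): no match needed
  Position 2 ('d'): no match needed
  Position 3 ('b'): no match needed
  Position 4 ('b'): no match needed
  Position 5 ('d'): no match needed
  Position 6 ('c'): matches sub[0] = 'c'
  Position 7 ('d'): no match needed
  Position 8 ('a'): no match needed
Only matched 1/3 characters => not a subsequence

0


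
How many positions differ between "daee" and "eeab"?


Comparing "daee" and "eeab" position by position:
  Position 0: 'd' vs 'e' => DIFFER
  Position 1: 'a' vs 'e' => DIFFER
  Position 2: 'e' vs 'a' => DIFFER
  Position 3: 'e' vs 'b' => DIFFER
Positions that differ: 4

4


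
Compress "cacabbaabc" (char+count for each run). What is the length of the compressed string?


Input: cacabbaabc
Runs:
  'c' x 1 => "c1"
  'a' x 1 => "a1"
  'c' x 1 => "c1"
  'a' x 1 => "a1"
  'b' x 2 => "b2"
  'a' x 2 => "a2"
  'b' x 1 => "b1"
  'c' x 1 => "c1"
Compressed: "c1a1c1a1b2a2b1c1"
Compressed length: 16

16


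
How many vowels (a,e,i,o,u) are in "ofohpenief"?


Input: ofohpenief
Checking each character:
  'o' at position 0: vowel (running total: 1)
  'f' at position 1: consonant
  'o' at position 2: vowel (running total: 2)
  'h' at position 3: consonant
  'p' at position 4: consonant
  'e' at position 5: vowel (running total: 3)
  'n' at position 6: consonant
  'i' at position 7: vowel (running total: 4)
  'e' at position 8: vowel (running total: 5)
  'f' at position 9: consonant
Total vowels: 5

5


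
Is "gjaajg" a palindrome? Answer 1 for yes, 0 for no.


Input: gjaajg
Reversed: gjaajg
  Compare pos 0 ('g') with pos 5 ('g'): match
  Compare pos 1 ('j') with pos 4 ('j'): match
  Compare pos 2 ('a') with pos 3 ('a'): match
Result: palindrome

1


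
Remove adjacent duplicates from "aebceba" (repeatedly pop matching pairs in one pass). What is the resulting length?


Input: aebceba
Stack-based adjacent duplicate removal:
  Read 'a': push. Stack: a
  Read 'e': push. Stack: ae
  Read 'b': push. Stack: aeb
  Read 'c': push. Stack: aebc
  Read 'e': push. Stack: aebce
  Read 'b': push. Stack: aebceb
  Read 'a': push. Stack: aebceba
Final stack: "aebceba" (length 7)

7


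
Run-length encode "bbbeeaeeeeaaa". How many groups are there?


Input: bbbeeaeeeeaaa
Scanning for consecutive runs:
  Group 1: 'b' x 3 (positions 0-2)
  Group 2: 'e' x 2 (positions 3-4)
  Group 3: 'a' x 1 (positions 5-5)
  Group 4: 'e' x 4 (positions 6-9)
  Group 5: 'a' x 3 (positions 10-12)
Total groups: 5

5


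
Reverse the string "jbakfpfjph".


Input: jbakfpfjph
Reading characters right to left:
  Position 9: 'h'
  Position 8: 'p'
  Position 7: 'j'
  Position 6: 'f'
  Position 5: 'p'
  Position 4: 'f'
  Position 3: 'k'
  Position 2: 'a'
  Position 1: 'b'
  Position 0: 'j'
Reversed: hpjfpfkabj

hpjfpfkabj


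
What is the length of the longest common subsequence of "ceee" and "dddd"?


LCS of "ceee" and "dddd"
DP table:
           d    d    d    d
      0    0    0    0    0
  c   0    0    0    0    0
  e   0    0    0    0    0
  e   0    0    0    0    0
  e   0    0    0    0    0
LCS length = dp[4][4] = 0

0


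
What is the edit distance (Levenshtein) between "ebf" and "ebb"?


Computing edit distance: "ebf" -> "ebb"
DP table:
           e    b    b
      0    1    2    3
  e   1    0    1    2
  b   2    1    0    1
  f   3    2    1    1
Edit distance = dp[3][3] = 1

1


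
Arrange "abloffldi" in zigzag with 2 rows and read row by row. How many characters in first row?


Zigzag "abloffldi" into 2 rows:
Placing characters:
  'a' => row 0
  'b' => row 1
  'l' => row 0
  'o' => row 1
  'f' => row 0
  'f' => row 1
  'l' => row 0
  'd' => row 1
  'i' => row 0
Rows:
  Row 0: "alfli"
  Row 1: "bofd"
First row length: 5

5


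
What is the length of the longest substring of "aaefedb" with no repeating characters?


Input: "aaefedb"
Sliding window (track last position of each char):
  Position 0 ('a'): window [0,0] length 1 -- new best
  Position 1 ('a'): repeat (last at 0), move window start to 1
  Position 1 ('a'): window [1,1] length 1
  Position 2 ('e'): window [1,2] length 2 -- new best
  Position 3 ('f'): window [1,3] length 3 -- new best
  Position 4 ('e'): repeat (last at 2), move window start to 3
  Position 4 ('e'): window [3,4] length 2
  Position 5 ('d'): window [3,5] length 3
  Position 6 ('b'): window [3,6] length 4 -- new best
Longest substring with no repeats: "fedb" with length 4

4


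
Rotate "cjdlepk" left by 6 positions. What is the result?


Input: "cjdlepk", rotate left by 6
First 6 characters: "cjdlep"
Remaining characters: "k"
Concatenate remaining + first: "k" + "cjdlep" = "kcjdlep"

kcjdlep


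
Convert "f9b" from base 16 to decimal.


Input: "f9b" in base 16
Positional expansion:
  Digit 'f' (value 15) x 16^2 = 3840
  Digit '9' (value 9) x 16^1 = 144
  Digit 'b' (value 11) x 16^0 = 11
Sum = 3995

3995


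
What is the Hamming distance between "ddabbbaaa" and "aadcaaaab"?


Comparing "ddabbbaaa" and "aadcaaaab" position by position:
  Position 0: 'd' vs 'a' => differ
  Position 1: 'd' vs 'a' => differ
  Position 2: 'a' vs 'd' => differ
  Position 3: 'b' vs 'c' => differ
  Position 4: 'b' vs 'a' => differ
  Position 5: 'b' vs 'a' => differ
  Position 6: 'a' vs 'a' => same
  Position 7: 'a' vs 'a' => same
  Position 8: 'a' vs 'b' => differ
Total differences (Hamming distance): 7

7


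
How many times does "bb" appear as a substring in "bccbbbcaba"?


Searching for "bb" in "bccbbbcaba"
Scanning each position:
  Position 0: "bc" => no
  Position 1: "cc" => no
  Position 2: "cb" => no
  Position 3: "bb" => MATCH
  Position 4: "bb" => MATCH
  Position 5: "bc" => no
  Position 6: "ca" => no
  Position 7: "ab" => no
  Position 8: "ba" => no
Total occurrences: 2

2
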